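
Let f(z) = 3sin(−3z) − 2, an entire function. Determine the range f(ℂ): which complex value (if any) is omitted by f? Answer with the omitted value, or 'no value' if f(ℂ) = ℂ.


Little Picard bounds the complement of f(ℂ) to at most one point.
sin is entire and surjective onto ℂ: for every w ∈ ℂ, sin(ζ) = w has a solution ζ ∈ ℂ (e.g., via the complex inverse arcsin). With ζ = −3z this gives z = ζ/(-3). Then 3·sin(−3z) takes every value in 3·ℂ = ℂ, and adding -2 is a bijection of ℂ. So f is surjective and omits no value. (Note: only on the real line is sin bounded by [−1, 1].)

Omitted value: no value.


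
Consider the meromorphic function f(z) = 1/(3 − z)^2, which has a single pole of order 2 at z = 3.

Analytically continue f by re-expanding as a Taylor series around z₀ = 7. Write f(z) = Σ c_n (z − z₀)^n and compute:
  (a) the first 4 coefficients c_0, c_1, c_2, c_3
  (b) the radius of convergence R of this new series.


Let w = z − z₀, so z = z₀ + w.
Then 3 − z = 3 − (z₀ + w) = (3 − z₀) − w = -4 − w.
f(z) = 1/(-4 − w)^2 = (1/(-4)^2) · (1 − w/(-4))^{−2}.
By the binomial series (1−u)^{−2} = Σ_{n≥0} C(n+1, 1) u^n for |u|<1, with u = w/(-4):
  c_n = C(n+1, 1) / (-4)^(n+2).
  c_0 = 1/(-4)^2 = 1/16.
  c_1 = 2/(-4)^3 = -1/32.
  c_2 = 3/(-4)^4 = 3/256.
  c_3 = 4/(-4)^5 = -1/256.
The series is valid for |w/d| < 1, i.e. |z − z₀| < |d|.
Radius of convergence: R = |3 − z₀| = |-4| = 4 (distance from z₀ to the singularity z = 3).

c_0 = 1/16, c_1 = -1/32, c_2 = 3/256, c_3 = -1/256; R = 4.


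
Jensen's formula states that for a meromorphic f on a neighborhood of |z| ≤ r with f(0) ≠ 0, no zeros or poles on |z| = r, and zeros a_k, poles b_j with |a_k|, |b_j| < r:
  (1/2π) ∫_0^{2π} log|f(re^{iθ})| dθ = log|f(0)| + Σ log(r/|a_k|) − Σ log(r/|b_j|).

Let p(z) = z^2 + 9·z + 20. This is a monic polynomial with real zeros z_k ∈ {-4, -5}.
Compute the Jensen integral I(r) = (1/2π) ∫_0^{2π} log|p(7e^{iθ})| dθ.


Zeros: -5, -4; r = 7.
Inside |z| < r: -5, -4. Outside (|z| ≥ r): ∅.
p(0) = 20, so log|p(0)| = log(20) = 2.9957.
Apply Jensen: I(r) = log|p(0)| + Σ_k log(r/|z_k|), summed over zeros inside |z| < r.
  log(r/|z_k|) for z_k = -4: log(7/4) = 0.5596
  log(r/|z_k|) for z_k = -5: log(7/5) = 0.3365
Sum over inside zeros: 0.8961.
I(r) = log|p(0)| + (inside sum) = 2.9957 + 0.8961 = 3.8918.
Closed form (all zeros inside, monic): I(r) = n·log(r) = 2·log(7) = 3.8918. ✓

I(r) ≈ 3.8918.


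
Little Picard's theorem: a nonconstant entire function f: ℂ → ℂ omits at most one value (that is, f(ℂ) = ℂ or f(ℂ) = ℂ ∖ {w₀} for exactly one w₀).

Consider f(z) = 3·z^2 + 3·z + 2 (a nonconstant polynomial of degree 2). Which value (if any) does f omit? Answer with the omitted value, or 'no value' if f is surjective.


Little Picard bounds the complement of f(ℂ) to at most one point.
For every w ∈ ℂ, the equation p(z) − w = 0 is a nonconstant polynomial in z and hence has at least one root by the fundamental theorem of algebra. So p is surjective onto ℂ, omitting no value.

Omitted value: no value.


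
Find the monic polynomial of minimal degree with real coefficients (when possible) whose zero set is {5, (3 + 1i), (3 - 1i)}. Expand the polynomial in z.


The polynomial is p(z) = ∏_{α ∈ S} (z − α), where S = {5, (3 + 1i), (3 - 1i)}.
Expanding the product yields: p(z) = z^3 -11·z^2 + 40·z -50.
Note conjugate pairs combine to real quadratics: (z − (3+1i))(z − (3−1i)) = z² − 6z + 10.
The resulting polynomial has degree 3 and real coefficients as required.

p(z) = z^3 -11·z^2 + 40·z -50.


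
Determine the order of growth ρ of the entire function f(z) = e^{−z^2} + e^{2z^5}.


Each summand is entire of order 2 and 5 respectively (as in the single-exponential case). The order of a sum is at most the max of the orders, so ρ ≤ 5. For the lower bound: on |z|=r choose arg z so that 2z^5 is real positive; then |e^{2z^5}| = e^{2r^5} while |e^{-1z^2}| ≤ e^{1r^2} = o(e^{2r^5}). So |f| ≥ e^{2r^5}(1 − o(1)) and ρ ≥ 5. Hence ρ = max(2, 5) = 5.
Therefore ρ = 5.

Order ρ = 5.


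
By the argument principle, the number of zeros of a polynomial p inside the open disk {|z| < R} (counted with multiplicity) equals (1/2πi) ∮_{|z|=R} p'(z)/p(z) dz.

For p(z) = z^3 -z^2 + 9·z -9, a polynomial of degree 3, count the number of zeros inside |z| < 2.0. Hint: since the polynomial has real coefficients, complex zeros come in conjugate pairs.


The zeros of p are: (0 + 3i), (0 - 3i), 1.
Their magnitudes are: 3, 3, 1.
Zeros with |z| < R = 2.0: 1.
Count = 1.
By the argument principle, (1/2πi) ∮_{|z|=R} p'(z)/p(z) dz equals exactly this count.

Number of zeros inside |z| < 2.0: 1.


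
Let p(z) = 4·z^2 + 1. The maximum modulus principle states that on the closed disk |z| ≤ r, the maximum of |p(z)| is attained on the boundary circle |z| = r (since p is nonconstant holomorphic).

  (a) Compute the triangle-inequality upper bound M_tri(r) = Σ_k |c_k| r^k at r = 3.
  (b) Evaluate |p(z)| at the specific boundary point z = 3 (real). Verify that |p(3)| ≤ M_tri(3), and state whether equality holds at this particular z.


Coefficients: c_0 = 1, c_1 = 0, c_2 = 4. Radius r = 3.
Part (a). Triangle bound: M_tri(r) = Σ_k |c_k| r^k
  = |1|·3^0 + |0|·3^1 + |4|·3^2
  = 1 + 0 + 36 = 37.
This bounds M(r) := max_{|z|=r} |p(z)| from above; equality holds iff all terms c_k z^k can be made to align in phase at a single z on |z|=r.
Part (b). At z = 3 (real, on the circle |z| = r):
  p(3) = (1)·3^0 + (0)·3^1 + (4)·3^2 = 37.
  |p(3)| = 37.
Since all nonzero coefficients share the same sign, |p(3)| = 37 = M_tri(3); the triangle bound is attained at z = 3, so in fact M(r) = 37.

M_tri(3) = 37; |p(3)| = 37; equality at z=3: yes.


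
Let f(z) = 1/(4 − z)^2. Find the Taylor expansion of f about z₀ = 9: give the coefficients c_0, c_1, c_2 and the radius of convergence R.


Let w = z − z₀, so z = z₀ + w.
Then 4 − z = 4 − (z₀ + w) = (4 − z₀) − w = -5 − w.
f(z) = 1/(-5 − w)^2 = (1/(-5)^2) · (1 − w/(-5))^{−2}.
By the binomial series (1−u)^{−2} = Σ_{n≥0} C(n+1, 1) u^n for |u|<1, with u = w/(-5):
  c_n = C(n+1, 1) / (-5)^(n+2).
  c_0 = 1/(-5)^2 = 1/25.
  c_1 = 2/(-5)^3 = -2/125.
  c_2 = 3/(-5)^4 = 3/625.
The series is valid for |w/d| < 1, i.e. |z − z₀| < |d|.
Radius of convergence: R = |4 − z₀| = |-5| = 5 (distance from z₀ to the singularity z = 4).

c_0 = 1/25, c_1 = -2/125, c_2 = 3/625; R = 5.


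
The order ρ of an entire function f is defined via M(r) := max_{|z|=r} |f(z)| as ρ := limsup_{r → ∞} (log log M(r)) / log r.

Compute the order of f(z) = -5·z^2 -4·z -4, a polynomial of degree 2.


|f(z)| ≤ Σ|c_k|·r^k = O(r^2) as r → ∞. Polynomial growth is O(e^{r^ε}) for every ε > 0 (since r^2/e^{r^ε} → 0), so ρ ≤ ε for all ε > 0, i.e. ρ = 0. Every nonconstant polynomial has order 0.
Therefore ρ = 0.

Order ρ = 0.


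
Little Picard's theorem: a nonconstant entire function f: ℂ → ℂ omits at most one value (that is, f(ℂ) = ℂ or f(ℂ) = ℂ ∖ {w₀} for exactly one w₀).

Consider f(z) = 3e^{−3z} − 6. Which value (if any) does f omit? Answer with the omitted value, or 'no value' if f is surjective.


Little Picard bounds the complement of f(ℂ) to at most one point.
e^{−3z} is never zero on ℂ, so 3·e^{−3z} takes every value in ℂ ∖ {0}. Adding -6 shifts the range to ℂ ∖ {-6}. Thus f omits exactly the value -6.

Omitted value: -6.


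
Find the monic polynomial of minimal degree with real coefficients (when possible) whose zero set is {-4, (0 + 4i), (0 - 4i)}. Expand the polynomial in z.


The polynomial is p(z) = ∏_{α ∈ S} (z − α), where S = {-4, (0 + 4i), (0 - 4i)}.
Expanding the product yields: p(z) = z^3 + 4·z^2 + 16·z + 64.
Note conjugate pairs combine to real quadratics: (z − (0+4i))(z − (0−4i)) = z² + 16.
The resulting polynomial has degree 3 and real coefficients as required.

p(z) = z^3 + 4·z^2 + 16·z + 64.


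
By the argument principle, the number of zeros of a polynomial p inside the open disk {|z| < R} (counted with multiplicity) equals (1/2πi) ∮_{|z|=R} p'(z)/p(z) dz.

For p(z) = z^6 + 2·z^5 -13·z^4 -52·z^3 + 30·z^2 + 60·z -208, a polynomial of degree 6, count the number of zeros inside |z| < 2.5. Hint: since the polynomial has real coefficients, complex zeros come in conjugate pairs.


The zeros of p are: 4, (1 + 1i), (1 - 1i), (-3 + 2i), (-3 - 2i), -2.
Their magnitudes are: 4, 1.414, 1.414, 3.606, 3.606, 2.
Zeros with |z| < R = 2.5: (1 + 1i), (1 - 1i), -2.
Count = 3.
By the argument principle, (1/2πi) ∮_{|z|=R} p'(z)/p(z) dz equals exactly this count.

Number of zeros inside |z| < 2.5: 3.


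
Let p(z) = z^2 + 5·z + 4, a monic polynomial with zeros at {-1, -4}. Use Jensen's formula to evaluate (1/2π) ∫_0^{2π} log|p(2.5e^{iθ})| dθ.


Zeros: -4, -1; r = 2.5.
Inside |z| < r: -1. Outside (|z| ≥ r): -4.
p(0) = 4, so log|p(0)| = log(4) = 1.3863.
Apply Jensen: I(r) = log|p(0)| + Σ_k log(r/|z_k|), summed over zeros inside |z| < r.
  log(r/|z_k|) for z_k = -1: log(2.5/1) = 0.9163
  Outside zeros (-4) contribute nothing to the Jensen sum.
Sum over inside zeros: 0.9163.
I(r) = log|p(0)| + (inside sum) = 1.3863 + 0.9163 = 2.3026.
Note: since some zeros are outside |z| ≤ r, the simplified n·log(r) form does NOT apply — only the inside zeros contribute.

I(r) ≈ 2.3026.


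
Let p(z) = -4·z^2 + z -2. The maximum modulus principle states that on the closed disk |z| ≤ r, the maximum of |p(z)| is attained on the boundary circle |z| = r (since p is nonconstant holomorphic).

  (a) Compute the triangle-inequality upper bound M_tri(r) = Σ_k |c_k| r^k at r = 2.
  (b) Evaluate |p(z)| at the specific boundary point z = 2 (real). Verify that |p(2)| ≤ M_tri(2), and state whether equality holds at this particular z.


Coefficients: c_0 = -2, c_1 = 1, c_2 = -4. Radius r = 2.
Part (a). Triangle bound: M_tri(r) = Σ_k |c_k| r^k
  = |-2|·2^0 + |1|·2^1 + |-4|·2^2
  = 2 + 2 + 16 = 20.
This bounds M(r) := max_{|z|=r} |p(z)| from above; equality holds iff all terms c_k z^k can be made to align in phase at a single z on |z|=r.
Part (b). At z = 2 (real, on the circle |z| = r):
  p(2) = (-2)·2^0 + (1)·2^1 + (-4)·2^2 = -16.
  |p(2)| = 16.
Check: |p(2)| = 16 ≤ 20 = M_tri(2). ✓ Equality does not hold at z = 2 (the coefficients have mixed signs, so the terms do not all align in phase there).

M_tri(2) = 20; |p(2)| = 16; equality at z=2: no.


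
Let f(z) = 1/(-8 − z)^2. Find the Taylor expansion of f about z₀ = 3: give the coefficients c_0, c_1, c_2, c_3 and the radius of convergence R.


Let w = z − z₀, so z = z₀ + w.
Then -8 − z = -8 − (z₀ + w) = (-8 − z₀) − w = -11 − w.
f(z) = 1/(-11 − w)^2 = (1/(-11)^2) · (1 − w/(-11))^{−2}.
By the binomial series (1−u)^{−2} = Σ_{n≥0} C(n+1, 1) u^n for |u|<1, with u = w/(-11):
  c_n = C(n+1, 1) / (-11)^(n+2).
  c_0 = 1/(-11)^2 = 1/121.
  c_1 = 2/(-11)^3 = -2/1331.
  c_2 = 3/(-11)^4 = 3/14641.
  c_3 = 4/(-11)^5 = -4/161051.
The series is valid for |w/d| < 1, i.e. |z − z₀| < |d|.
Radius of convergence: R = |-8 − z₀| = |-11| = 11 (distance from z₀ to the singularity z = -8).

c_0 = 1/121, c_1 = -2/1331, c_2 = 3/14641, c_3 = -4/161051; R = 11.


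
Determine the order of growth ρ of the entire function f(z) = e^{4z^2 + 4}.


|e^{4z^2 + 4}| = e^{Re(4·z^2) + 4} ≤ e^{4|z|^2 + 4} = e^{4r^2 + 4} on |z| = r, so ρ ≤ 2. Choosing z on |z|=r so that 4·z^2 is real positive (always possible by picking arg z appropriately) gives |f(z)| = e^{4r^2 + 4}, matching the bound. The additive constant 4 does not affect log log M(r) ~ 2·log r. Hence ρ = 2.
Therefore ρ = 2.

Order ρ = 2.


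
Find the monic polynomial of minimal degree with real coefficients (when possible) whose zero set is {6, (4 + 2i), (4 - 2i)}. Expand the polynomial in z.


The polynomial is p(z) = ∏_{α ∈ S} (z − α), where S = {6, (4 + 2i), (4 - 2i)}.
Expanding the product yields: p(z) = z^3 -14·z^2 + 68·z -120.
Note conjugate pairs combine to real quadratics: (z − (4+2i))(z − (4−2i)) = z² − 8z + 20.
The resulting polynomial has degree 3 and real coefficients as required.

p(z) = z^3 -14·z^2 + 68·z -120.


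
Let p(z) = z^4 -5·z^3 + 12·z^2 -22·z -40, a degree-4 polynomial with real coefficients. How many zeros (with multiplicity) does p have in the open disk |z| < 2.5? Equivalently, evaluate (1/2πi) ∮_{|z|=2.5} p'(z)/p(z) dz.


The zeros of p are: 4, -1, (1 + 3i), (1 - 3i).
Their magnitudes are: 4, 1, 3.162, 3.162.
Zeros with |z| < R = 2.5: -1.
Count = 1.
By the argument principle, (1/2πi) ∮_{|z|=R} p'(z)/p(z) dz equals exactly this count.

Number of zeros inside |z| < 2.5: 1.


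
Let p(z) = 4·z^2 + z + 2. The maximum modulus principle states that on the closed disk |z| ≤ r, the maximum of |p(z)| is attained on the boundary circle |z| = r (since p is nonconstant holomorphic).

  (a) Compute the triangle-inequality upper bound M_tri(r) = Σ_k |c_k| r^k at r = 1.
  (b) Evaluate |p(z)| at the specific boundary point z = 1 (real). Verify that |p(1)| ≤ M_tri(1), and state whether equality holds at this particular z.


Coefficients: c_0 = 2, c_1 = 1, c_2 = 4. Radius r = 1.
Part (a). Triangle bound: M_tri(r) = Σ_k |c_k| r^k
  = |2|·1^0 + |1|·1^1 + |4|·1^2
  = 2 + 1 + 4 = 7.
This bounds M(r) := max_{|z|=r} |p(z)| from above; equality holds iff all terms c_k z^k can be made to align in phase at a single z on |z|=r.
Part (b). At z = 1 (real, on the circle |z| = r):
  p(1) = (2)·1^0 + (1)·1^1 + (4)·1^2 = 7.
  |p(1)| = 7.
Since all nonzero coefficients share the same sign, |p(1)| = 7 = M_tri(1); the triangle bound is attained at z = 1, so in fact M(r) = 7.

M_tri(1) = 7; |p(1)| = 7; equality at z=1: yes.


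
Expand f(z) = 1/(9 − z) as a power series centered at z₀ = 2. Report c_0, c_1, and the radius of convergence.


Let w = z − z₀, so z = z₀ + w.
Then 9 − z = 9 − (z₀ + w) = (9 − z₀) − w = 7 − w.
f(z) = 1/(7 − w) = (1/(7)) · 1/(1 − w/(7)) = Σ_{n≥0} w^n / (7)^(n+1).
So c_n = 1/(7)^(n+1):
  c_0 = 1/(7)^1 = 1/7.
  c_1 = 1/(7)^2 = 1/49.
The series is valid for |w/d| < 1, i.e. |z − z₀| < |d|.
Radius of convergence: R = |9 − z₀| = |7| = 7 (distance from z₀ to the singularity z = 9).

c_0 = 1/7, c_1 = 1/49; R = 7.


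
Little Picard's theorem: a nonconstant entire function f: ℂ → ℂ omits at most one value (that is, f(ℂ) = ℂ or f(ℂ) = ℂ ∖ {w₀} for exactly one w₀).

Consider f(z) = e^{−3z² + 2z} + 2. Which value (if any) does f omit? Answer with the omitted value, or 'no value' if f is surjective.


Little Picard bounds the complement of f(ℂ) to at most one point.
The exponent g(z) = −3z² + 2z is a nonconstant polynomial, hence surjective onto ℂ. So e^{g(z)} takes every value in {e^w : w ∈ ℂ} = ℂ ∖ {0}. Adding 2 shifts the range to ℂ ∖ {2}. f omits exactly 2.

Omitted value: 2.


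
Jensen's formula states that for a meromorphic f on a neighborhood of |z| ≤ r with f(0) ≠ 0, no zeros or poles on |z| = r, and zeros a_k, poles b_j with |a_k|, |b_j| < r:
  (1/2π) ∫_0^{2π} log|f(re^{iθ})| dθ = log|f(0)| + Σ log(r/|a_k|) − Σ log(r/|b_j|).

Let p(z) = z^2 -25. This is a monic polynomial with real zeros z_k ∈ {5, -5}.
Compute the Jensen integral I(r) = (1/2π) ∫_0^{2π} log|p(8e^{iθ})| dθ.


Zeros: -5, 5; r = 8.
Inside |z| < r: -5, 5. Outside (|z| ≥ r): ∅.
p(0) = -25, so log|p(0)| = log(25) = 3.2189.
Apply Jensen: I(r) = log|p(0)| + Σ_k log(r/|z_k|), summed over zeros inside |z| < r.
  log(r/|z_k|) for z_k = 5: log(8/5) = 0.4700
  log(r/|z_k|) for z_k = -5: log(8/5) = 0.4700
Sum over inside zeros: 0.9400.
I(r) = log|p(0)| + (inside sum) = 3.2189 + 0.9400 = 4.1589.
Closed form (all zeros inside, monic): I(r) = n·log(r) = 2·log(8) = 4.1589. ✓

I(r) ≈ 4.1589.


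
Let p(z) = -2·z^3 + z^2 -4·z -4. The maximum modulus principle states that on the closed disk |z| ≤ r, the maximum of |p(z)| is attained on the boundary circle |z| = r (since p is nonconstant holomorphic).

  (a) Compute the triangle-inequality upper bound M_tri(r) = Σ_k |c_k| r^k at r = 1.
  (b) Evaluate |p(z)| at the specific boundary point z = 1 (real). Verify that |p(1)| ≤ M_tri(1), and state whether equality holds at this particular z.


Coefficients: c_0 = -4, c_1 = -4, c_2 = 1, c_3 = -2. Radius r = 1.
Part (a). Triangle bound: M_tri(r) = Σ_k |c_k| r^k
  = |-4|·1^0 + |-4|·1^1 + |1|·1^2 + |-2|·1^3
  = 4 + 4 + 1 + 2 = 11.
This bounds M(r) := max_{|z|=r} |p(z)| from above; equality holds iff all terms c_k z^k can be made to align in phase at a single z on |z|=r.
Part (b). At z = 1 (real, on the circle |z| = r):
  p(1) = (-4)·1^0 + (-4)·1^1 + (1)·1^2 + (-2)·1^3 = -9.
  |p(1)| = 9.
Check: |p(1)| = 9 ≤ 11 = M_tri(1). ✓ Equality does not hold at z = 1 (the coefficients have mixed signs, so the terms do not all align in phase there).

M_tri(1) = 11; |p(1)| = 9; equality at z=1: no.


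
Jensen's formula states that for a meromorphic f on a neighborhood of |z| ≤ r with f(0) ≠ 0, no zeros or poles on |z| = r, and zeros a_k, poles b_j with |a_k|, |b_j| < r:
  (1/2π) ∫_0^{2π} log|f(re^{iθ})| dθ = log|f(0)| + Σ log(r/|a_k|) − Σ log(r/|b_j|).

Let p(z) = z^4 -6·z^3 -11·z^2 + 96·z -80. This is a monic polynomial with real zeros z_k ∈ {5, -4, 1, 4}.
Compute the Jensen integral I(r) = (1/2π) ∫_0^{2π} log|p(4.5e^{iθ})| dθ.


Zeros: -4, 1, 4, 5; r = 4.5.
Inside |z| < r: -4, 1, 4. Outside (|z| ≥ r): 5.
p(0) = -80, so log|p(0)| = log(80) = 4.3820.
Apply Jensen: I(r) = log|p(0)| + Σ_k log(r/|z_k|), summed over zeros inside |z| < r.
  log(r/|z_k|) for z_k = -4: log(4.5/4) = 0.1178
  log(r/|z_k|) for z_k = 1: log(4.5/1) = 1.5041
  log(r/|z_k|) for z_k = 4: log(4.5/4) = 0.1178
  Outside zeros (5) contribute nothing to the Jensen sum.
Sum over inside zeros: 1.7396.
I(r) = log|p(0)| + (inside sum) = 4.3820 + 1.7396 = 6.1217.
Note: since some zeros are outside |z| ≤ r, the simplified n·log(r) form does NOT apply — only the inside zeros contribute.

I(r) ≈ 6.1217.


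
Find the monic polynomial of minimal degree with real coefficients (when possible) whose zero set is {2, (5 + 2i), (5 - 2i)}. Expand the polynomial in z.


The polynomial is p(z) = ∏_{α ∈ S} (z − α), where S = {2, (5 + 2i), (5 - 2i)}.
Expanding the product yields: p(z) = z^3 -12·z^2 + 49·z -58.
Note conjugate pairs combine to real quadratics: (z − (5+2i))(z − (5−2i)) = z² − 10z + 29.
The resulting polynomial has degree 3 and real coefficients as required.

p(z) = z^3 -12·z^2 + 49·z -58.


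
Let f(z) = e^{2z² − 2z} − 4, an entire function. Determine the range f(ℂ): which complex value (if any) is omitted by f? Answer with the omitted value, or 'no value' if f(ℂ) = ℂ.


Little Picard bounds the complement of f(ℂ) to at most one point.
The exponent g(z) = 2z² − 2z is a nonconstant polynomial, hence surjective onto ℂ. So e^{g(z)} takes every value in {e^w : w ∈ ℂ} = ℂ ∖ {0}. Adding -4 shifts the range to ℂ ∖ {-4}. f omits exactly -4.

Omitted value: -4.


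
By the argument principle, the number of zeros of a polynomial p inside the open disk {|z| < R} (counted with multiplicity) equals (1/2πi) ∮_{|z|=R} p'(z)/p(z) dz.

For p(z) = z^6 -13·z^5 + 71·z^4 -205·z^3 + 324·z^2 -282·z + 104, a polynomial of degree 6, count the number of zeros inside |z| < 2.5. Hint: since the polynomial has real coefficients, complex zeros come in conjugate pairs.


The zeros of p are: 1, (1 + 1i), (1 - 1i), (3 + 2i), (3 - 2i), 4.
Their magnitudes are: 1, 1.414, 1.414, 3.606, 3.606, 4.
Zeros with |z| < R = 2.5: 1, (1 + 1i), (1 - 1i).
Count = 3.
By the argument principle, (1/2πi) ∮_{|z|=R} p'(z)/p(z) dz equals exactly this count.

Number of zeros inside |z| < 2.5: 3.


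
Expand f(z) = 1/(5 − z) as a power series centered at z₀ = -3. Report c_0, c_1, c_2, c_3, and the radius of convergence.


Let w = z − z₀, so z = z₀ + w.
Then 5 − z = 5 − (z₀ + w) = (5 − z₀) − w = 8 − w.
f(z) = 1/(8 − w) = (1/(8)) · 1/(1 − w/(8)) = Σ_{n≥0} w^n / (8)^(n+1).
So c_n = 1/(8)^(n+1):
  c_0 = 1/(8)^1 = 1/8.
  c_1 = 1/(8)^2 = 1/64.
  c_2 = 1/(8)^3 = 1/512.
  c_3 = 1/(8)^4 = 1/4096.
The series is valid for |w/d| < 1, i.e. |z − z₀| < |d|.
Radius of convergence: R = |5 − z₀| = |8| = 8 (distance from z₀ to the singularity z = 5).

c_0 = 1/8, c_1 = 1/64, c_2 = 1/512, c_3 = 1/4096; R = 8.


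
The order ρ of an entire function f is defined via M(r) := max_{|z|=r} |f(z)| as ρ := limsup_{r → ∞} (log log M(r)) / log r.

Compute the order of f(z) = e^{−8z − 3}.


|e^{−8z − 3}| = e^{Re(-8·z) + -3} ≤ e^{8|z|^1 + -3} = e^{8r^1 + -3} on |z| = r, so ρ ≤ 1. Choosing z on |z|=r so that -8·z is real positive (always possible by picking arg z appropriately) gives |f(z)| = e^{8r^1 + -3}, matching the bound. The additive constant -3 does not affect log log M(r) ~ 1·log r. Hence ρ = 1.
Therefore ρ = 1.

Order ρ = 1.


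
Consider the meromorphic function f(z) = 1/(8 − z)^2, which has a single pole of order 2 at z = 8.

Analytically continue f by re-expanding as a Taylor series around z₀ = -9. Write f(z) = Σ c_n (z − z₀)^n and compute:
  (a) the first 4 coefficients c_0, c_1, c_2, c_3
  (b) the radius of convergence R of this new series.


Let w = z − z₀, so z = z₀ + w.
Then 8 − z = 8 − (z₀ + w) = (8 − z₀) − w = 17 − w.
f(z) = 1/(17 − w)^2 = (1/(17)^2) · (1 − w/(17))^{−2}.
By the binomial series (1−u)^{−2} = Σ_{n≥0} C(n+1, 1) u^n for |u|<1, with u = w/(17):
  c_n = C(n+1, 1) / (17)^(n+2).
  c_0 = 1/(17)^2 = 1/289.
  c_1 = 2/(17)^3 = 2/4913.
  c_2 = 3/(17)^4 = 3/83521.
  c_3 = 4/(17)^5 = 4/1419857.
The series is valid for |w/d| < 1, i.e. |z − z₀| < |d|.
Radius of convergence: R = |8 − z₀| = |17| = 17 (distance from z₀ to the singularity z = 8).

c_0 = 1/289, c_1 = 2/4913, c_2 = 3/83521, c_3 = 4/1419857; R = 17.


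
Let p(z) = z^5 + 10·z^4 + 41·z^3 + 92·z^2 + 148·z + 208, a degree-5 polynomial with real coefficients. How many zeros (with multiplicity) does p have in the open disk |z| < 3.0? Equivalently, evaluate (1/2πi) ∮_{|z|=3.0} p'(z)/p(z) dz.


The zeros of p are: (0 + 2i), (0 - 2i), (-3 + 2i), (-3 - 2i), -4.
Their magnitudes are: 2, 2, 3.606, 3.606, 4.
Zeros with |z| < R = 3.0: (0 + 2i), (0 - 2i).
Count = 2.
By the argument principle, (1/2πi) ∮_{|z|=R} p'(z)/p(z) dz equals exactly this count.

Number of zeros inside |z| < 3.0: 2.


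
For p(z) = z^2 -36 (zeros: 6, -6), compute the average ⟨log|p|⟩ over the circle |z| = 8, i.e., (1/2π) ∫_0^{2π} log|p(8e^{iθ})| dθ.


Zeros: -6, 6; r = 8.
Inside |z| < r: -6, 6. Outside (|z| ≥ r): ∅.
p(0) = -36, so log|p(0)| = log(36) = 3.5835.
Apply Jensen: I(r) = log|p(0)| + Σ_k log(r/|z_k|), summed over zeros inside |z| < r.
  log(r/|z_k|) for z_k = 6: log(8/6) = 0.2877
  log(r/|z_k|) for z_k = -6: log(8/6) = 0.2877
Sum over inside zeros: 0.5754.
I(r) = log|p(0)| + (inside sum) = 3.5835 + 0.5754 = 4.1589.
Closed form (all zeros inside, monic): I(r) = n·log(r) = 2·log(8) = 4.1589. ✓

I(r) ≈ 4.1589.


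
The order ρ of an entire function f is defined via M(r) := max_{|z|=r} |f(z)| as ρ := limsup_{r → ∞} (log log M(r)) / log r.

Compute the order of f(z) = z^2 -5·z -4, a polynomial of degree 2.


|f(z)| ≤ Σ|c_k|·r^k = O(r^2) as r → ∞. Polynomial growth is O(e^{r^ε}) for every ε > 0 (since r^2/e^{r^ε} → 0), so ρ ≤ ε for all ε > 0, i.e. ρ = 0. Every nonconstant polynomial has order 0.
Therefore ρ = 0.

Order ρ = 0.


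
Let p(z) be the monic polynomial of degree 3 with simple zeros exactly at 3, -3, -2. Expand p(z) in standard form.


The polynomial is p(z) = ∏_{α ∈ S} (z − α), where S = {3, -3, -2}.
Expanding the product yields: p(z) = z^3 + 2·z^2 -9·z -18.
The resulting polynomial has degree 3 and real coefficients as required.

p(z) = z^3 + 2·z^2 -9·z -18.


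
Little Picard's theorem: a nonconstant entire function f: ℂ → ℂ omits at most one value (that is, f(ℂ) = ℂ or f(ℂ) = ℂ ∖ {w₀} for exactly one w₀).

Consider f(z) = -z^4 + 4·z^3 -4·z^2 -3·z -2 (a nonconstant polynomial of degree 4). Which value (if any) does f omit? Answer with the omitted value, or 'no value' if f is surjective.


Little Picard bounds the complement of f(ℂ) to at most one point.
For every w ∈ ℂ, the equation p(z) − w = 0 is a nonconstant polynomial in z and hence has at least one root by the fundamental theorem of algebra. So p is surjective onto ℂ, omitting no value.

Omitted value: no value.


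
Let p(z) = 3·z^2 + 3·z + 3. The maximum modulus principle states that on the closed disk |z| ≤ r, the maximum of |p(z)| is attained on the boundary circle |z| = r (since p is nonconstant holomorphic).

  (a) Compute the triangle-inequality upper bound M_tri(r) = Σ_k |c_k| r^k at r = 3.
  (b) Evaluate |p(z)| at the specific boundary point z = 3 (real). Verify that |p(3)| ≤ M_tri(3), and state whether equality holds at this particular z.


Coefficients: c_0 = 3, c_1 = 3, c_2 = 3. Radius r = 3.
Part (a). Triangle bound: M_tri(r) = Σ_k |c_k| r^k
  = |3|·3^0 + |3|·3^1 + |3|·3^2
  = 3 + 9 + 27 = 39.
This bounds M(r) := max_{|z|=r} |p(z)| from above; equality holds iff all terms c_k z^k can be made to align in phase at a single z on |z|=r.
Part (b). At z = 3 (real, on the circle |z| = r):
  p(3) = (3)·3^0 + (3)·3^1 + (3)·3^2 = 39.
  |p(3)| = 39.
Since all nonzero coefficients share the same sign, |p(3)| = 39 = M_tri(3); the triangle bound is attained at z = 3, so in fact M(r) = 39.

M_tri(3) = 39; |p(3)| = 39; equality at z=3: yes.


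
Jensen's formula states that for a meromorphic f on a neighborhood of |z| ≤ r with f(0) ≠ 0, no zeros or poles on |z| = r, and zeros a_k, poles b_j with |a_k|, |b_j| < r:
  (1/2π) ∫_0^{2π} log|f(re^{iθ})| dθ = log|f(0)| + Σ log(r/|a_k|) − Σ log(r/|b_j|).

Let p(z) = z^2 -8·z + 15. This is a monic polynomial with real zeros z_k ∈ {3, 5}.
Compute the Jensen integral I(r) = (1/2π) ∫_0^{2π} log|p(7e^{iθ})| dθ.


Zeros: 3, 5; r = 7.
Inside |z| < r: 3, 5. Outside (|z| ≥ r): ∅.
p(0) = 15, so log|p(0)| = log(15) = 2.7081.
Apply Jensen: I(r) = log|p(0)| + Σ_k log(r/|z_k|), summed over zeros inside |z| < r.
  log(r/|z_k|) for z_k = 3: log(7/3) = 0.8473
  log(r/|z_k|) for z_k = 5: log(7/5) = 0.3365
Sum over inside zeros: 1.1838.
I(r) = log|p(0)| + (inside sum) = 2.7081 + 1.1838 = 3.8918.
Closed form (all zeros inside, monic): I(r) = n·log(r) = 2·log(7) = 3.8918. ✓

I(r) ≈ 3.8918.


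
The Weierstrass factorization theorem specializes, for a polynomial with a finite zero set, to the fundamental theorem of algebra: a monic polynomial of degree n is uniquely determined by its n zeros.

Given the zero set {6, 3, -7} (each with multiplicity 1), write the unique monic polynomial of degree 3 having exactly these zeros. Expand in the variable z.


The polynomial is p(z) = ∏_{α ∈ S} (z − α), where S = {6, 3, -7}.
Expanding the product yields: p(z) = z^3 -2·z^2 -45·z + 126.
The resulting polynomial has degree 3 and real coefficients as required.

p(z) = z^3 -2·z^2 -45·z + 126.


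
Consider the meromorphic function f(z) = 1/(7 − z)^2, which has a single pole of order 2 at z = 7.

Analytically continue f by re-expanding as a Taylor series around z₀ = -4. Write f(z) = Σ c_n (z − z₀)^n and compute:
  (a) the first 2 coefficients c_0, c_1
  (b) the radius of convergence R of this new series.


Let w = z − z₀, so z = z₀ + w.
Then 7 − z = 7 − (z₀ + w) = (7 − z₀) − w = 11 − w.
f(z) = 1/(11 − w)^2 = (1/(11)^2) · (1 − w/(11))^{−2}.
By the binomial series (1−u)^{−2} = Σ_{n≥0} C(n+1, 1) u^n for |u|<1, with u = w/(11):
  c_n = C(n+1, 1) / (11)^(n+2).
  c_0 = 1/(11)^2 = 1/121.
  c_1 = 2/(11)^3 = 2/1331.
The series is valid for |w/d| < 1, i.e. |z − z₀| < |d|.
Radius of convergence: R = |7 − z₀| = |11| = 11 (distance from z₀ to the singularity z = 7).

c_0 = 1/121, c_1 = 2/1331; R = 11.


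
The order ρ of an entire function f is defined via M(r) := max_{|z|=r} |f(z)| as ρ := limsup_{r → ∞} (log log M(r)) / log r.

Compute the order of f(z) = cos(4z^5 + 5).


Write cos(w) = (e^{iw} ± e^{−iw})/(2 or 2i), so |cos(w)| ≤ e^{|w|}. With w = 4z^5 + 5, |w| ≤ 4r^5 + 5 on |z|=r, giving M(r) ≤ e^{4r^5 + 5} and ρ ≤ 5. For the lower bound, choose z on |z|=r with 4z^5 purely imaginary of modulus 4r^5; then |cos(4z^5 + 5)| grows like e^{4r^5}/2, so ρ ≥ 5. Hence ρ = 5.
Therefore ρ = 5.

Order ρ = 5.


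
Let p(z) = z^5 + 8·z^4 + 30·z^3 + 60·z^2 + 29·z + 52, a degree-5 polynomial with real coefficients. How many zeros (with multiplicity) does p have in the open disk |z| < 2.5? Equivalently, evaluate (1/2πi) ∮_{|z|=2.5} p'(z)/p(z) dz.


The zeros of p are: (0 + 1i), (0 - 1i), -4, (-2 + 3i), (-2 - 3i).
Their magnitudes are: 1, 1, 4, 3.606, 3.606.
Zeros with |z| < R = 2.5: (0 + 1i), (0 - 1i).
Count = 2.
By the argument principle, (1/2πi) ∮_{|z|=R} p'(z)/p(z) dz equals exactly this count.

Number of zeros inside |z| < 2.5: 2.


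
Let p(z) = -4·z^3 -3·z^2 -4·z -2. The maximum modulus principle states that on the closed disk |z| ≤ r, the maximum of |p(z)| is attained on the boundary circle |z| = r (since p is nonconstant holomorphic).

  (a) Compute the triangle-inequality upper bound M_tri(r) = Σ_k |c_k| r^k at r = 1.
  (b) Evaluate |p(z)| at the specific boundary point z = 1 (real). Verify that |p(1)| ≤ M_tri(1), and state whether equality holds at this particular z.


Coefficients: c_0 = -2, c_1 = -4, c_2 = -3, c_3 = -4. Radius r = 1.
Part (a). Triangle bound: M_tri(r) = Σ_k |c_k| r^k
  = |-2|·1^0 + |-4|·1^1 + |-3|·1^2 + |-4|·1^3
  = 2 + 4 + 3 + 4 = 13.
This bounds M(r) := max_{|z|=r} |p(z)| from above; equality holds iff all terms c_k z^k can be made to align in phase at a single z on |z|=r.
Part (b). At z = 1 (real, on the circle |z| = r):
  p(1) = (-2)·1^0 + (-4)·1^1 + (-3)·1^2 + (-4)·1^3 = -13.
  |p(1)| = 13.
Since all nonzero coefficients share the same sign, |p(1)| = 13 = M_tri(1); the triangle bound is attained at z = 1, so in fact M(r) = 13.

M_tri(1) = 13; |p(1)| = 13; equality at z=1: yes.


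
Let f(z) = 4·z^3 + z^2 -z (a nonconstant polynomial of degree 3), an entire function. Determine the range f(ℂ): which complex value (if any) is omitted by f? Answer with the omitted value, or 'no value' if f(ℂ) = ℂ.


Little Picard bounds the complement of f(ℂ) to at most one point.
For every w ∈ ℂ, the equation p(z) − w = 0 is a nonconstant polynomial in z and hence has at least one root by the fundamental theorem of algebra. So p is surjective onto ℂ, omitting no value.

Omitted value: no value.


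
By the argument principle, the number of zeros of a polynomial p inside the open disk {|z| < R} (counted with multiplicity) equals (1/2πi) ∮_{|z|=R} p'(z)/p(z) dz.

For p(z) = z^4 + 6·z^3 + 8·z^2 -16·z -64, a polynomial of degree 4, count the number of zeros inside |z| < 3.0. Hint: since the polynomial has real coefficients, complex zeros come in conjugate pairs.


The zeros of p are: 2, (-2 + 2i), (-2 - 2i), -4.
Their magnitudes are: 2, 2.828, 2.828, 4.
Zeros with |z| < R = 3.0: 2, (-2 + 2i), (-2 - 2i).
Count = 3.
By the argument principle, (1/2πi) ∮_{|z|=R} p'(z)/p(z) dz equals exactly this count.

Number of zeros inside |z| < 3.0: 3.


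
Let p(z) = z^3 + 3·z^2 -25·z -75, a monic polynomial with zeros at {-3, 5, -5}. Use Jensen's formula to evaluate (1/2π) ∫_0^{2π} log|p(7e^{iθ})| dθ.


Zeros: -5, -3, 5; r = 7.
Inside |z| < r: -5, -3, 5. Outside (|z| ≥ r): ∅.
p(0) = -75, so log|p(0)| = log(75) = 4.3175.
Apply Jensen: I(r) = log|p(0)| + Σ_k log(r/|z_k|), summed over zeros inside |z| < r.
  log(r/|z_k|) for z_k = -3: log(7/3) = 0.8473
  log(r/|z_k|) for z_k = 5: log(7/5) = 0.3365
  log(r/|z_k|) for z_k = -5: log(7/5) = 0.3365
Sum over inside zeros: 1.5202.
I(r) = log|p(0)| + (inside sum) = 4.3175 + 1.5202 = 5.8377.
Closed form (all zeros inside, monic): I(r) = n·log(r) = 3·log(7) = 5.8377. ✓

I(r) ≈ 5.8377.


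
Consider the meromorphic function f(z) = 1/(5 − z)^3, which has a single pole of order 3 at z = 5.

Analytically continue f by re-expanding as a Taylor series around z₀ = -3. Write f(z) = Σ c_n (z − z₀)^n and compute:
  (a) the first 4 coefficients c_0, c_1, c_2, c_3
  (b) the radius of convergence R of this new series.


Let w = z − z₀, so z = z₀ + w.
Then 5 − z = 5 − (z₀ + w) = (5 − z₀) − w = 8 − w.
f(z) = 1/(8 − w)^3 = (1/(8)^3) · (1 − w/(8))^{−3}.
By the binomial series (1−u)^{−3} = Σ_{n≥0} C(n+2, 2) u^n for |u|<1, with u = w/(8):
  c_n = C(n+2, 2) / (8)^(n+3).
  c_0 = 1/(8)^3 = 1/512.
  c_1 = 3/(8)^4 = 3/4096.
  c_2 = 6/(8)^5 = 3/16384.
  c_3 = 10/(8)^6 = 5/131072.
The series is valid for |w/d| < 1, i.e. |z − z₀| < |d|.
Radius of convergence: R = |5 − z₀| = |8| = 8 (distance from z₀ to the singularity z = 5).

c_0 = 1/512, c_1 = 3/4096, c_2 = 3/16384, c_3 = 5/131072; R = 8.


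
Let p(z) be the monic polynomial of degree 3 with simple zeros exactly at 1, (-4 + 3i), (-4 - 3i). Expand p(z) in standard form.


The polynomial is p(z) = ∏_{α ∈ S} (z − α), where S = {1, (-4 + 3i), (-4 - 3i)}.
Expanding the product yields: p(z) = z^3 + 7·z^2 + 17·z -25.
Note conjugate pairs combine to real quadratics: (z − (-4+3i))(z − (-4−3i)) = z² + 8z + 25.
The resulting polynomial has degree 3 and real coefficients as required.

p(z) = z^3 + 7·z^2 + 17·z -25.


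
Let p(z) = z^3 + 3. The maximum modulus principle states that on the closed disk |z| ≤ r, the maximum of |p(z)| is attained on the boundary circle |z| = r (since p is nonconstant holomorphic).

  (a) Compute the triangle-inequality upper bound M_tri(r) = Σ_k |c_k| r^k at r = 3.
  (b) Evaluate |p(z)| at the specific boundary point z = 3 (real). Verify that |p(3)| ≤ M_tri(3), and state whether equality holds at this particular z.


Coefficients: c_0 = 3, c_1 = 0, c_2 = 0, c_3 = 1. Radius r = 3.
Part (a). Triangle bound: M_tri(r) = Σ_k |c_k| r^k
  = |3|·3^0 + |0|·3^1 + |0|·3^2 + |1|·3^3
  = 3 + 0 + 0 + 27 = 30.
This bounds M(r) := max_{|z|=r} |p(z)| from above; equality holds iff all terms c_k z^k can be made to align in phase at a single z on |z|=r.
Part (b). At z = 3 (real, on the circle |z| = r):
  p(3) = (3)·3^0 + (0)·3^1 + (0)·3^2 + (1)·3^3 = 30.
  |p(3)| = 30.
Since all nonzero coefficients share the same sign, |p(3)| = 30 = M_tri(3); the triangle bound is attained at z = 3, so in fact M(r) = 30.

M_tri(3) = 30; |p(3)| = 30; equality at z=3: yes.


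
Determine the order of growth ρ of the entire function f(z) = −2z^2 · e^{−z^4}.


M(r) = max_{|z|=r} |-2|·|z|^2·|e^{−z^4}| = 2·r^2 · e^{1r^4} (the factors attain their maxima compatibly on |z|=r). Then log M(r) = log 2 + 2·log r + 1r^4, dominated by the last term, so log log M(r) ~ 4·log r. The polynomial factor -2z^2 contributes only a log r term and does not affect the order. ρ = 4.
Therefore ρ = 4.

Order ρ = 4.


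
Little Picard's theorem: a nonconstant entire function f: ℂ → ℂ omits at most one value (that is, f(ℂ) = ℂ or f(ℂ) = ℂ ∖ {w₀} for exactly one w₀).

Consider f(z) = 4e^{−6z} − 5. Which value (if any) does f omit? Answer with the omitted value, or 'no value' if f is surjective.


Little Picard bounds the complement of f(ℂ) to at most one point.
e^{−6z} is never zero on ℂ, so 4·e^{−6z} takes every value in ℂ ∖ {0}. Adding -5 shifts the range to ℂ ∖ {-5}. Thus f omits exactly the value -5.

Omitted value: -5.


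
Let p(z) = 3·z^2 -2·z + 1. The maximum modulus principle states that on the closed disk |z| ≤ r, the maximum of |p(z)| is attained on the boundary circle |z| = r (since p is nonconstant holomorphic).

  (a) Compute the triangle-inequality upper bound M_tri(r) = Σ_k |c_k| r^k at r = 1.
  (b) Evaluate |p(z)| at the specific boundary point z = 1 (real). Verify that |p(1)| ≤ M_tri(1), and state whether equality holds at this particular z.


Coefficients: c_0 = 1, c_1 = -2, c_2 = 3. Radius r = 1.
Part (a). Triangle bound: M_tri(r) = Σ_k |c_k| r^k
  = |1|·1^0 + |-2|·1^1 + |3|·1^2
  = 1 + 2 + 3 = 6.
This bounds M(r) := max_{|z|=r} |p(z)| from above; equality holds iff all terms c_k z^k can be made to align in phase at a single z on |z|=r.
Part (b). At z = 1 (real, on the circle |z| = r):
  p(1) = (1)·1^0 + (-2)·1^1 + (3)·1^2 = 2.
  |p(1)| = 2.
Check: |p(1)| = 2 ≤ 6 = M_tri(1). ✓ Equality does not hold at z = 1 (the coefficients have mixed signs, so the terms do not all align in phase there).

M_tri(1) = 6; |p(1)| = 2; equality at z=1: no.


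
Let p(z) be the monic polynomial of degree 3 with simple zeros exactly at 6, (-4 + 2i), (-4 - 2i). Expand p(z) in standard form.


The polynomial is p(z) = ∏_{α ∈ S} (z − α), where S = {6, (-4 + 2i), (-4 - 2i)}.
Expanding the product yields: p(z) = z^3 + 2·z^2 -28·z -120.
Note conjugate pairs combine to real quadratics: (z − (-4+2i))(z − (-4−2i)) = z² + 8z + 20.
The resulting polynomial has degree 3 and real coefficients as required.

p(z) = z^3 + 2·z^2 -28·z -120.


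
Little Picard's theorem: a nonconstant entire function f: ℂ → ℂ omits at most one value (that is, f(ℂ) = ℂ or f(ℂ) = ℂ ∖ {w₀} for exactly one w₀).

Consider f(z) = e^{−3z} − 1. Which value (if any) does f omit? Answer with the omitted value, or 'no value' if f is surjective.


Little Picard bounds the complement of f(ℂ) to at most one point.
e^{−3z} is never zero on ℂ, so 1·e^{−3z} takes every value in ℂ ∖ {0}. Adding -1 shifts the range to ℂ ∖ {-1}. Thus f omits exactly the value -1.

Omitted value: -1.


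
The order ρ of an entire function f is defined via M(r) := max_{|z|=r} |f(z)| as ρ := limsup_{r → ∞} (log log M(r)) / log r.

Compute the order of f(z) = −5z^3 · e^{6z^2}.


M(r) = max_{|z|=r} |-5|·|z|^3·|e^{6z^2}| = 5·r^3 · e^{6r^2} (the factors attain their maxima compatibly on |z|=r). Then log M(r) = log 5 + 3·log r + 6r^2, dominated by the last term, so log log M(r) ~ 2·log r. The polynomial factor -5z^3 contributes only a log r term and does not affect the order. ρ = 2.
Therefore ρ = 2.

Order ρ = 2.


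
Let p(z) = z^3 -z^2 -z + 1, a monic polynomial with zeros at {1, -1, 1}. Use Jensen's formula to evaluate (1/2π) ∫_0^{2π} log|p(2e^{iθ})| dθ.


Zeros: -1, 1, 1; r = 2.
Inside |z| < r: -1, 1, 1. Outside (|z| ≥ r): ∅.
p(0) = 1, so log|p(0)| = log(1) = 0.0000.
Apply Jensen: I(r) = log|p(0)| + Σ_k log(r/|z_k|), summed over zeros inside |z| < r.
  log(r/|z_k|) for z_k = 1: log(2/1) = 0.6931
  log(r/|z_k|) for z_k = -1: log(2/1) = 0.6931
  log(r/|z_k|) for z_k = 1: log(2/1) = 0.6931
Sum over inside zeros: 2.0794.
I(r) = log|p(0)| + (inside sum) = 0.0000 + 2.0794 = 2.0794.
Closed form (all zeros inside, monic): I(r) = n·log(r) = 3·log(2) = 2.0794. ✓

I(r) ≈ 2.0794.


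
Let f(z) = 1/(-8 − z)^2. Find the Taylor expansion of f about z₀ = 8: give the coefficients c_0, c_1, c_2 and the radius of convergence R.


Let w = z − z₀, so z = z₀ + w.
Then -8 − z = -8 − (z₀ + w) = (-8 − z₀) − w = -16 − w.
f(z) = 1/(-16 − w)^2 = (1/(-16)^2) · (1 − w/(-16))^{−2}.
By the binomial series (1−u)^{−2} = Σ_{n≥0} C(n+1, 1) u^n for |u|<1, with u = w/(-16):
  c_n = C(n+1, 1) / (-16)^(n+2).
  c_0 = 1/(-16)^2 = 1/256.
  c_1 = 2/(-16)^3 = -1/2048.
  c_2 = 3/(-16)^4 = 3/65536.
The series is valid for |w/d| < 1, i.e. |z − z₀| < |d|.
Radius of convergence: R = |-8 − z₀| = |-16| = 16 (distance from z₀ to the singularity z = -8).

c_0 = 1/256, c_1 = -1/2048, c_2 = 3/65536; R = 16.


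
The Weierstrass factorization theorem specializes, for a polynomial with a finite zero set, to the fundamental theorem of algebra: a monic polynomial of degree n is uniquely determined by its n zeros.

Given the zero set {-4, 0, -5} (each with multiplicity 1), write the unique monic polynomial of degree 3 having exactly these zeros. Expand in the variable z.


The polynomial is p(z) = ∏_{α ∈ S} (z − α), where S = {-4, 0, -5}.
Expanding the product yields: p(z) = z^3 + 9·z^2 + 20·z.
The resulting polynomial has degree 3 and real coefficients as required.

p(z) = z^3 + 9·z^2 + 20·z.
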